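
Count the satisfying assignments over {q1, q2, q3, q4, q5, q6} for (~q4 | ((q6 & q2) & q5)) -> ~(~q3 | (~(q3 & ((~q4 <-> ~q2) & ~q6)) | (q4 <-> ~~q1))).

Initial set: {T ((~q4 | ((q6 & q2) & q5)) -> ~(~q3 | (~(q3 & ((~q4 <-> ~q2) & ~q6)) | (q4 <-> ~~q1))))}.
T ((~q4 | ((q6 & q2) & q5)) -> ~(~q3 | (~(q3 & ((~q4 <-> ~q2) & ~q6)) | (q4 <-> ~~q1)))): β-rule — branch into F (~q4 | ((q6 & q2) & q5))  //  T ~(~q3 | (~(q3 & ((~q4 <-> ~q2) & ~q6)) | (q4 <-> ~~q1))).
  branch 1 (add F (~q4 | ((q6 & q2) & q5))):
    F (~q4 | ((q6 & q2) & q5)): α-rule — add F ~q4, F ((q6 & q2) & q5).
    F ((q6 & q2) & q5): β-rule — branch into F (q6 & q2)  //  F q5.
      branch 1.1 (add F (q6 & q2)):
        F (q6 & q2): β-rule — branch into F q6  //  F q2.
          branch 1.1.1 (add F q6):
            ○ open, literals {q4=T, q6=F}.
          branch 1.1.2 (add F q2):
            ○ open, literals {q2=F, q4=T}.
      branch 1.2 (add F q5):
        ○ open, literals {q4=T, q5=F}.
  branch 2 (add T ~(~q3 | (~(q3 & ((~q4 <-> ~q2) & ~q6)) | (q4 <-> ~~q1)))):
    T ~(~q3 | (~(q3 & ((~q4 <-> ~q2) & ~q6)) | (q4 <-> ~~q1))): α-rule — add F ~q3, F (~(q3 & ((~q4 <-> ~q2) & ~q6)) | (q4 <-> ~~q1)).
    F (~(q3 & ((~q4 <-> ~q2) & ~q6)) | (q4 <-> ~~q1)): α-rule — add F ~(q3 & ((~q4 <-> ~q2) & ~q6)), F (q4 <-> ~~q1).
    F ~(q3 & ((~q4 <-> ~q2) & ~q6)): α-rule — add T q3, T ((~q4 <-> ~q2) & ~q6).
    T ((~q4 <-> ~q2) & ~q6): α-rule — add T (~q4 <-> ~q2), T ~q6.
    F (q4 <-> ~~q1): β-rule — branch into T q4, F ~~q1  //  F q4, T ~~q1.
      branch 2.1 (add T q4, F ~~q1):
        F ~~q1: drop double negation, giving F q1.
        T (~q4 <-> ~q2): β-rule — branch into T ~q4, T ~q2  //  F ~q4, F ~q2.
          branch 2.1.1 (add T ~q4, T ~q2):
            × closes — contains both q4 and ~q4.
          branch 2.1.2 (add F ~q4, F ~q2):
            ○ open, literals {q1=F, q2=T, q3=T, q4=T, q6=F}.
      branch 2.2 (add F q4, T ~~q1):
        T ~~q1: drop double negation, giving T q1.
        T (~q4 <-> ~q2): β-rule — branch into T ~q4, T ~q2  //  F ~q4, F ~q2.
          branch 2.2.1 (add T ~q4, T ~q2):
            ○ open, literals {q1=T, q2=F, q3=T, q4=F, q6=F}.
          branch 2.2.2 (add F ~q4, F ~q2):
            × closes — contains both q4 and ~q4.
2 branches closed, 5 open.
Each open branch fixes some atoms; the unmentioned ones are free. Counting distinct full assignments: branch {q4=T, q6=F} (q1, q2, q3, q5) contributes 16 new; branch {q2=F, q4=T} (q1, q3, q5, q6) contributes 8 new; branch {q4=T, q5=F} (q1, q2, q3, q6) contributes 4 new; branch {q1=F, q2=T, q3=T, q4=T, q6=F} (q5) contributes 0 new; branch {q1=T, q2=F, q3=T, q4=F, q6=F} (q5) contributes 2 new. Total: 30.

30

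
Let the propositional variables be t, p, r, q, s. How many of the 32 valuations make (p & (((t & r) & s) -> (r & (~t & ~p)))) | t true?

24

Initial set: {T ((p & (((t & r) & s) -> (r & (~t & ~p)))) | t)}.
T ((p & (((t & r) & s) -> (r & (~t & ~p)))) | t): β-rule — branch into T (p & (((t & r) & s) -> (r & (~t & ~p))))  //  T t.
  branch 1 (add T (p & (((t & r) & s) -> (r & (~t & ~p))))):
    T (p & (((t & r) & s) -> (r & (~t & ~p)))): α-rule — add T p, T (((t & r) & s) -> (r & (~t & ~p))).
    T (((t & r) & s) -> (r & (~t & ~p))): β-rule — branch into F ((t & r) & s)  //  T (r & (~t & ~p)).
      branch 1.1 (add F ((t & r) & s)):
        F ((t & r) & s): β-rule — branch into F (t & r)  //  F s.
          branch 1.1.1 (add F (t & r)):
            F (t & r): β-rule — branch into F t  //  F r.
              branch 1.1.1.1 (add F t):
                ○ open, literals {p=true, t=false}.
              branch 1.1.1.2 (add F r):
                ○ open, literals {p=true, r=false}.
          branch 1.1.2 (add F s):
            ○ open, literals {p=true, s=false}.
      branch 1.2 (add T (r & (~t & ~p))):
        T (r & (~t & ~p)): α-rule — add T r, T (~t & ~p).
        T (~t & ~p): α-rule — add T ~t, T ~p.
        × closes — contains both p and ~p.
  branch 2 (add T t):
    ○ open, literals {t=true}.
1 branch closed, 4 open.
Each open branch fixes some atoms; the unmentioned ones are free. Counting distinct full assignments: branch {p=true, t=false} (r, q, s) contributes 8 new; branch {p=true, r=false} (t, q, s) contributes 4 new; branch {p=true, s=false} (t, r, q) contributes 2 new; branch {t=true} (p, r, q, s) contributes 10 new. Total: 24.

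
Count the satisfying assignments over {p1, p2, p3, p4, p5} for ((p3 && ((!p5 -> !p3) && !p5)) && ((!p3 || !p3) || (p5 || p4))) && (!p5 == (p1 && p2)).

0

Initial set: {T (((p3 && ((!p5 -> !p3) && !p5)) && ((!p3 || !p3) || (p5 || p4))) && (!p5 == (p1 && p2)))}.
T (((p3 && ((!p5 -> !p3) && !p5)) && ((!p3 || !p3) || (p5 || p4))) && (!p5 == (p1 && p2))): α-rule — add T ((p3 && ((!p5 -> !p3) && !p5)) && ((!p3 || !p3) || (p5 || p4))), T (!p5 == (p1 && p2)).
T ((p3 && ((!p5 -> !p3) && !p5)) && ((!p3 || !p3) || (p5 || p4))): α-rule — add T (p3 && ((!p5 -> !p3) && !p5)), T ((!p3 || !p3) || (p5 || p4)).
T (p3 && ((!p5 -> !p3) && !p5)): α-rule — add T p3, T ((!p5 -> !p3) && !p5).
T ((!p5 -> !p3) && !p5): α-rule — add T (!p5 -> !p3), T !p5.
T (!p5 == (p1 && p2)): β-rule — branch into T !p5, T (p1 && p2)  //  F !p5, F (p1 && p2).
  branch 1 (add T !p5, T (p1 && p2)):
    T (p1 && p2): α-rule — add T p1, T p2.
    T ((!p3 || !p3) || (p5 || p4)): β-rule — branch into T (!p3 || !p3)  //  T (p5 || p4).
      branch 1.1 (add T (!p3 || !p3)):
        T (!p5 -> !p3): β-rule — branch into F !p5  //  T !p3.
          branch 1.1.1 (add F !p5):
            × closes — contains both p5 and !p5.
          branch 1.1.2 (add T !p3):
            × closes — contains both p3 and !p3.
      branch 1.2 (add T (p5 || p4)):
        T (!p5 -> !p3): β-rule — branch into F !p5  //  T !p3.
          branch 1.2.1 (add F !p5):
            × closes — contains both p5 and !p5.
          branch 1.2.2 (add T !p3):
            × closes — contains both p3 and !p3.
  branch 2 (add F !p5, F (p1 && p2)):
    × closes — contains both p5 and !p5.
All 5 branches close.
No open branches: the formula has 0 satisfying assignments.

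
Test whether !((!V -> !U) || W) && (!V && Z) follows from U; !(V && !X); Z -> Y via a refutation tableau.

No

Initial set: {U; !(V && !X); (Z -> Y); !(!((!V -> !U) || W) && (!V && Z))}.
!(V && !X): β-rule — branch into !V  //  !!X.
  branch 1 (add !V):
    (Z -> Y): β-rule — branch into !Z  //  Y.
      branch 1.1 (add !Z):
        !(!((!V -> !U) || W) && (!V && Z)): β-rule — branch into !!((!V -> !U) || W)  //  !(!V && Z).
          branch 1.1.1 (add !!((!V -> !U) || W)):
            !!((!V -> !U) || W): β-rule — branch into (!V -> !U)  //  W.
              branch 1.1.1.1 (add (!V -> !U)):
                (!V -> !U): β-rule — branch into !!V  //  !U.
                  branch 1.1.1.1.1 (add !!V):
                    × closes — contains both V and !V.
                  branch 1.1.1.1.2 (add !U):
                    × closes — contains both U and !U.
              branch 1.1.1.2 (add W):
                ○ open, literals {U=T, V=F, W=T, Z=F}.
          branch 1.1.2 (add !(!V && Z)):
            !(!V && Z): β-rule — branch into !!V  //  !Z.
              branch 1.1.2.1 (add !!V):
                × closes — contains both V and !V.
              branch 1.1.2.2 (add !Z):
                ○ open, literals {U=T, V=F, Z=F}.
      branch 1.2 (add Y):
        !(!((!V -> !U) || W) && (!V && Z)): β-rule — branch into !!((!V -> !U) || W)  //  !(!V && Z).
          branch 1.2.1 (add !!((!V -> !U) || W)):
            !!((!V -> !U) || W): β-rule — branch into (!V -> !U)  //  W.
              branch 1.2.1.1 (add (!V -> !U)):
                (!V -> !U): β-rule — branch into !!V  //  !U.
                  branch 1.2.1.1.1 (add !!V):
                    × closes — contains both V and !V.
                  branch 1.2.1.1.2 (add !U):
                    × closes — contains both U and !U.
              branch 1.2.1.2 (add W):
                ○ open, literals {U=T, V=F, W=T, Y=T}.
          branch 1.2.2 (add !(!V && Z)):
            !(!V && Z): β-rule — branch into !!V  //  !Z.
              branch 1.2.2.1 (add !!V):
                × closes — contains both V and !V.
              branch 1.2.2.2 (add !Z):
                ○ open, literals {U=T, V=F, Y=T, Z=F}.
  branch 2 (add !!X):
    (Z -> Y): β-rule — branch into !Z  //  Y.
      branch 2.1 (add !Z):
        !(!((!V -> !U) || W) && (!V && Z)): β-rule — branch into !!((!V -> !U) || W)  //  !(!V && Z).
          branch 2.1.1 (add !!((!V -> !U) || W)):
            !!((!V -> !U) || W): β-rule — branch into (!V -> !U)  //  W.
              branch 2.1.1.1 (add (!V -> !U)):
                (!V -> !U): β-rule — branch into !!V  //  !U.
                  branch 2.1.1.1.1 (add !!V):
                    ○ open, literals {U=T, V=T, X=T, Z=F}.
                  branch 2.1.1.1.2 (add !U):
                    × closes — contains both U and !U.
              branch 2.1.1.2 (add W):
                ○ open, literals {U=T, W=T, X=T, Z=F}.
          branch 2.1.2 (add !(!V && Z)):
            !(!V && Z): β-rule — branch into !!V  //  !Z.
              branch 2.1.2.1 (add !!V):
                ○ open, literals {U=T, V=T, X=T, Z=F}.
              branch 2.1.2.2 (add !Z):
                ○ open, literals {U=T, X=T, Z=F}.
      branch 2.2 (add Y):
        !(!((!V -> !U) || W) && (!V && Z)): β-rule — branch into !!((!V -> !U) || W)  //  !(!V && Z).
          branch 2.2.1 (add !!((!V -> !U) || W)):
            !!((!V -> !U) || W): β-rule — branch into (!V -> !U)  //  W.
              branch 2.2.1.1 (add (!V -> !U)):
                (!V -> !U): β-rule — branch into !!V  //  !U.
                  branch 2.2.1.1.1 (add !!V):
                    ○ open, literals {U=T, V=T, X=T, Y=T}.
                  branch 2.2.1.1.2 (add !U):
                    × closes — contains both U and !U.
              branch 2.2.1.2 (add W):
                ○ open, literals {U=T, W=T, X=T, Y=T}.
          branch 2.2.2 (add !(!V && Z)):
            !(!V && Z): β-rule — branch into !!V  //  !Z.
              branch 2.2.2.1 (add !!V):
                ○ open, literals {U=T, V=T, X=T, Y=T}.
              branch 2.2.2.2 (add !Z):
                ○ open, literals {U=T, X=T, Y=T, Z=F}.
8 branches closed, 12 open.
An open branch gives a countermodel: U=T, V=F, W=T, Z=F (unmentioned atoms arbitrary); the premises hold there but the conclusion fails.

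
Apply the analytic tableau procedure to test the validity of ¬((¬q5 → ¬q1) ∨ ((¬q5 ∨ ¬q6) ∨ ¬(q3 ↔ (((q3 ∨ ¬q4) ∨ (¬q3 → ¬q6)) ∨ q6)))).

Not valid

Assume the negation and expand:
Initial set: {F ¬((¬q5 → ¬q1) ∨ ((¬q5 ∨ ¬q6) ∨ ¬(q3 ↔ (((q3 ∨ ¬q4) ∨ (¬q3 → ¬q6)) ∨ q6))))}.
F ¬((¬q5 → ¬q1) ∨ ((¬q5 ∨ ¬q6) ∨ ¬(q3 ↔ (((q3 ∨ ¬q4) ∨ (¬q3 → ¬q6)) ∨ q6)))): β-rule — branch into T (¬q5 → ¬q1)  //  T ((¬q5 ∨ ¬q6) ∨ ¬(q3 ↔ (((q3 ∨ ¬q4) ∨ (¬q3 → ¬q6)) ∨ q6))).
  branch 1 (add T (¬q5 → ¬q1)):
    T (¬q5 → ¬q1): β-rule — branch into F ¬q5  //  T ¬q1.
      branch 1.1 (add F ¬q5):
        ○ open, literals {q5=1}.
      branch 1.2 (add T ¬q1):
        ○ open, literals {q1=0}.
  branch 2 (add T ((¬q5 ∨ ¬q6) ∨ ¬(q3 ↔ (((q3 ∨ ¬q4) ∨ (¬q3 → ¬q6)) ∨ q6)))):
    T ((¬q5 ∨ ¬q6) ∨ ¬(q3 ↔ (((q3 ∨ ¬q4) ∨ (¬q3 → ¬q6)) ∨ q6))): β-rule — branch into T (¬q5 ∨ ¬q6)  //  T ¬(q3 ↔ (((q3 ∨ ¬q4) ∨ (¬q3 → ¬q6)) ∨ q6)).
      branch 2.1 (add T (¬q5 ∨ ¬q6)):
        T (¬q5 ∨ ¬q6): β-rule — branch into T ¬q5  //  T ¬q6.
          branch 2.1.1 (add T ¬q5):
            ○ open, literals {q5=0}.
          branch 2.1.2 (add T ¬q6):
            ○ open, literals {q6=0}.
      branch 2.2 (add T ¬(q3 ↔ (((q3 ∨ ¬q4) ∨ (¬q3 → ¬q6)) ∨ q6))):
        T ¬(q3 ↔ (((q3 ∨ ¬q4) ∨ (¬q3 → ¬q6)) ∨ q6)): β-rule — branch into T q3, F (((q3 ∨ ¬q4) ∨ (¬q3 → ¬q6)) ∨ q6)  //  F q3, T (((q3 ∨ ¬q4) ∨ (¬q3 → ¬q6)) ∨ q6).
          branch 2.2.1 (add T q3, F (((q3 ∨ ¬q4) ∨ (¬q3 → ¬q6)) ∨ q6)):
            F (((q3 ∨ ¬q4) ∨ (¬q3 → ¬q6)) ∨ q6): α-rule — add F ((q3 ∨ ¬q4) ∨ (¬q3 → ¬q6)), F q6.
            F ((q3 ∨ ¬q4) ∨ (¬q3 → ¬q6)): α-rule — add F (q3 ∨ ¬q4), F (¬q3 → ¬q6).
            F (q3 ∨ ¬q4): α-rule — add F q3, F ¬q4.
            × closes — contains both q3 and ¬q3.
          branch 2.2.2 (add F q3, T (((q3 ∨ ¬q4) ∨ (¬q3 → ¬q6)) ∨ q6)):
            T (((q3 ∨ ¬q4) ∨ (¬q3 → ¬q6)) ∨ q6): β-rule — branch into T ((q3 ∨ ¬q4) ∨ (¬q3 → ¬q6))  //  T q6.
              branch 2.2.2.1 (add T ((q3 ∨ ¬q4) ∨ (¬q3 → ¬q6))):
                T ((q3 ∨ ¬q4) ∨ (¬q3 → ¬q6)): β-rule — branch into T (q3 ∨ ¬q4)  //  T (¬q3 → ¬q6).
                  branch 2.2.2.1.1 (add T (q3 ∨ ¬q4)):
                    T (q3 ∨ ¬q4): β-rule — branch into T q3  //  T ¬q4.
                      branch 2.2.2.1.1.1 (add T q3):
                        × closes — contains both q3 and ¬q3.
                      branch 2.2.2.1.1.2 (add T ¬q4):
                        ○ open, literals {q3=0, q4=0}.
                  branch 2.2.2.1.2 (add T (¬q3 → ¬q6)):
                    T (¬q3 → ¬q6): β-rule — branch into F ¬q3  //  T ¬q6.
                      branch 2.2.2.1.2.1 (add F ¬q3):
                        × closes — contains both q3 and ¬q3.
                      branch 2.2.2.1.2.2 (add T ¬q6):
                        ○ open, literals {q3=0, q6=0}.
              branch 2.2.2.2 (add T q6):
                ○ open, literals {q3=0, q6=1}.
3 branches closed, 7 open.
An open branch gives a countermodel: q5=1 (unmentioned atoms arbitrary); under it the original formula is false.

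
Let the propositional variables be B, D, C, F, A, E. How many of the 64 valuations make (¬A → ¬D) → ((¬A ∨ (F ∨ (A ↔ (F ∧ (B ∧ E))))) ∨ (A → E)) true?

56

Initial set: {((¬A → ¬D) → ((¬A ∨ (F ∨ (A ↔ (F ∧ (B ∧ E))))) ∨ (A → E)))}.
((¬A → ¬D) → ((¬A ∨ (F ∨ (A ↔ (F ∧ (B ∧ E))))) ∨ (A → E))): β-rule — branch into ¬(¬A → ¬D)  //  ((¬A ∨ (F ∨ (A ↔ (F ∧ (B ∧ E))))) ∨ (A → E)).
  branch 1 (add ¬(¬A → ¬D)):
    ¬(¬A → ¬D): α-rule — add ¬A, ¬¬D.
    ○ open, literals {A=F, D=T}.
  branch 2 (add ((¬A ∨ (F ∨ (A ↔ (F ∧ (B ∧ E))))) ∨ (A → E))):
    ((¬A ∨ (F ∨ (A ↔ (F ∧ (B ∧ E))))) ∨ (A → E)): β-rule — branch into (¬A ∨ (F ∨ (A ↔ (F ∧ (B ∧ E)))))  //  (A → E).
      branch 2.1 (add (¬A ∨ (F ∨ (A ↔ (F ∧ (B ∧ E)))))):
        (¬A ∨ (F ∨ (A ↔ (F ∧ (B ∧ E))))): β-rule — branch into ¬A  //  (F ∨ (A ↔ (F ∧ (B ∧ E)))).
          branch 2.1.1 (add ¬A):
            ○ open, literals {A=F}.
          branch 2.1.2 (add (F ∨ (A ↔ (F ∧ (B ∧ E))))):
            (F ∨ (A ↔ (F ∧ (B ∧ E)))): β-rule — branch into F  //  (A ↔ (F ∧ (B ∧ E))).
              branch 2.1.2.1 (add F):
                ○ open, literals {F=T}.
              branch 2.1.2.2 (add (A ↔ (F ∧ (B ∧ E)))):
                (A ↔ (F ∧ (B ∧ E))): β-rule — branch into A, (F ∧ (B ∧ E))  //  ¬A, ¬(F ∧ (B ∧ E)).
                  branch 2.1.2.2.1 (add A, (F ∧ (B ∧ E))):
                    (F ∧ (B ∧ E)): α-rule — add F, (B ∧ E).
                    (B ∧ E): α-rule — add B, E.
                    ○ open, literals {A=T, B=T, E=T, F=T}.
                  branch 2.1.2.2.2 (add ¬A, ¬(F ∧ (B ∧ E))):
                    ¬(F ∧ (B ∧ E)): β-rule — branch into ¬F  //  ¬(B ∧ E).
                      branch 2.1.2.2.2.1 (add ¬F):
                        ○ open, literals {A=F, F=F}.
                      branch 2.1.2.2.2.2 (add ¬(B ∧ E)):
                        ¬(B ∧ E): β-rule — branch into ¬B  //  ¬E.
                          branch 2.1.2.2.2.2.1 (add ¬B):
                            ○ open, literals {A=F, B=F}.
                          branch 2.1.2.2.2.2.2 (add ¬E):
                            ○ open, literals {A=F, E=F}.
      branch 2.2 (add (A → E)):
        (A → E): β-rule — branch into ¬A  //  E.
          branch 2.2.1 (add ¬A):
            ○ open, literals {A=F}.
          branch 2.2.2 (add E):
            ○ open, literals {E=T}.
0 branches closed, 9 open.
Each open branch fixes some atoms; the unmentioned ones are free. Counting distinct full assignments: branch {A=F, D=T} (B, C, F, E) contributes 16 new; branch {A=F} (B, D, C, F, E) contributes 16 new; branch {F=T} (B, D, C, A, E) contributes 16 new; branch {A=T, B=T, E=T, F=T} (D, C) contributes 0 new; branch {A=F, F=F} (B, D, C, E) contributes 0 new; branch {A=F, B=F} (D, C, F, E) contributes 0 new; branch {A=F, E=F} (B, D, C, F) contributes 0 new; branch {A=F} (B, D, C, F, E) contributes 0 new; branch {E=T} (B, D, C, F, A) contributes 8 new. Total: 56.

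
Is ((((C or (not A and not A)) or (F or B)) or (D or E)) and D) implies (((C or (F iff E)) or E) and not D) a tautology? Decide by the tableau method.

Assume the negation and expand:
Initial set: {not (((((C or (not A and not A)) or (F or B)) or (D or E)) and D) implies (((C or (F iff E)) or E) and not D))}.
not (((((C or (not A and not A)) or (F or B)) or (D or E)) and D) implies (((C or (F iff E)) or E) and not D)): α-rule — add ((((C or (not A and not A)) or (F or B)) or (D or E)) and D), not (((C or (F iff E)) or E) and not D).
((((C or (not A and not A)) or (F or B)) or (D or E)) and D): α-rule — add (((C or (not A and not A)) or (F or B)) or (D or E)), D.
not (((C or (F iff E)) or E) and not D): β-rule — branch into not ((C or (F iff E)) or E)  //  not not D.
  branch 1 (add not ((C or (F iff E)) or E)):
    not ((C or (F iff E)) or E): α-rule — add not (C or (F iff E)), not E.
    not (C or (F iff E)): α-rule — add not C, not (F iff E).
    (((C or (not A and not A)) or (F or B)) or (D or E)): β-rule — branch into ((C or (not A and not A)) or (F or B))  //  (D or E).
      branch 1.1 (add ((C or (not A and not A)) or (F or B))):
        not (F iff E): β-rule — branch into F, not E  //  not F, E.
          branch 1.1.1 (add F, not E):
            ((C or (not A and not A)) or (F or B)): β-rule — branch into (C or (not A and not A))  //  (F or B).
              branch 1.1.1.1 (add (C or (not A and not A))):
                (C or (not A and not A)): β-rule — branch into C  //  (not A and not A).
                  branch 1.1.1.1.1 (add C):
                    × closes — contains both C and not C.
                  branch 1.1.1.1.2 (add (not A and not A)):
                    (not A and not A): α-rule — add not A, not A.
                    ○ open, literals {A=false, C=false, D=true, E=false, F=true}.
              branch 1.1.1.2 (add (F or B)):
                (F or B): β-rule — branch into F  //  B.
                  branch 1.1.1.2.1 (add F):
                    ○ open, literals {C=false, D=true, E=false, F=true}.
                  branch 1.1.1.2.2 (add B):
                    ○ open, literals {B=true, C=false, D=true, E=false, F=true}.
          branch 1.1.2 (add not F, E):
            × closes — contains both E and not E.
      branch 1.2 (add (D or E)):
        not (F iff E): β-rule — branch into F, not E  //  not F, E.
          branch 1.2.1 (add F, not E):
            (D or E): β-rule — branch into D  //  E.
              branch 1.2.1.1 (add D):
                ○ open, literals {C=false, D=true, E=false, F=true}.
              branch 1.2.1.2 (add E):
                × closes — contains both E and not E.
          branch 1.2.2 (add not F, E):
            × closes — contains both E and not E.
  branch 2 (add not not D):
    (((C or (not A and not A)) or (F or B)) or (D or E)): β-rule — branch into ((C or (not A and not A)) or (F or B))  //  (D or E).
      branch 2.1 (add ((C or (not A and not A)) or (F or B))):
        ((C or (not A and not A)) or (F or B)): β-rule — branch into (C or (not A and not A))  //  (F or B).
          branch 2.1.1 (add (C or (not A and not A))):
            (C or (not A and not A)): β-rule — branch into C  //  (not A and not A).
              branch 2.1.1.1 (add C):
                ○ open, literals {C=true, D=true}.
              branch 2.1.1.2 (add (not A and not A)):
                (not A and not A): α-rule — add not A, not A.
                ○ open, literals {A=false, D=true}.
          branch 2.1.2 (add (F or B)):
            (F or B): β-rule — branch into F  //  B.
              branch 2.1.2.1 (add F):
                ○ open, literals {D=true, F=true}.
              branch 2.1.2.2 (add B):
                ○ open, literals {B=true, D=true}.
      branch 2.2 (add (D or E)):
        (D or E): β-rule — branch into D  //  E.
          branch 2.2.1 (add D):
            ○ open, literals {D=true}.
          branch 2.2.2 (add E):
            ○ open, literals {D=true, E=true}.
4 branches closed, 10 open.
An open branch gives a countermodel: A=false, C=false, D=true, E=false, F=true (unmentioned atoms arbitrary); under it the original formula is false.

Not valid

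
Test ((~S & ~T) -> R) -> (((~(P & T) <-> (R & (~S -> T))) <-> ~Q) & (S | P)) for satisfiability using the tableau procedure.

Satisfiable

Initial set: {(((~S & ~T) -> R) -> (((~(P & T) <-> (R & (~S -> T))) <-> ~Q) & (S | P)))}.
(((~S & ~T) -> R) -> (((~(P & T) <-> (R & (~S -> T))) <-> ~Q) & (S | P))): β-rule — branch into ~((~S & ~T) -> R)  //  (((~(P & T) <-> (R & (~S -> T))) <-> ~Q) & (S | P)).
  branch 1 (add ~((~S & ~T) -> R)):
    ~((~S & ~T) -> R): α-rule — add (~S & ~T), ~R.
    (~S & ~T): α-rule — add ~S, ~T.
    ○ open, literals {R=false, S=false, T=false}.
  branch 2 (add (((~(P & T) <-> (R & (~S -> T))) <-> ~Q) & (S | P))):
    (((~(P & T) <-> (R & (~S -> T))) <-> ~Q) & (S | P)): α-rule — add ((~(P & T) <-> (R & (~S -> T))) <-> ~Q), (S | P).
    ((~(P & T) <-> (R & (~S -> T))) <-> ~Q): β-rule — branch into (~(P & T) <-> (R & (~S -> T))), ~Q  //  ~(~(P & T) <-> (R & (~S -> T))), ~~Q.
      branch 2.1 (add (~(P & T) <-> (R & (~S -> T))), ~Q):
        (S | P): β-rule — branch into S  //  P.
          branch 2.1.1 (add S):
            (~(P & T) <-> (R & (~S -> T))): β-rule — branch into ~(P & T), (R & (~S -> T))  //  ~~(P & T), ~(R & (~S -> T)).
              branch 2.1.1.1 (add ~(P & T), (R & (~S -> T))):
                (R & (~S -> T)): α-rule — add R, (~S -> T).
                ~(P & T): β-rule — branch into ~P  //  ~T.
                  branch 2.1.1.1.1 (add ~P):
                    (~S -> T): β-rule — branch into ~~S  //  T.
                      branch 2.1.1.1.1.1 (add ~~S):
                        ○ open, literals {P=false, Q=false, R=true, S=true}.
                      branch 2.1.1.1.1.2 (add T):
                        ○ open, literals {P=false, Q=false, R=true, S=true, T=true}.
                  branch 2.1.1.1.2 (add ~T):
                    (~S -> T): β-rule — branch into ~~S  //  T.
                      branch 2.1.1.1.2.1 (add ~~S):
                        ○ open, literals {Q=false, R=true, S=true, T=false}.
                      branch 2.1.1.1.2.2 (add T):
                        × closes — contains both T and ~T.
              branch 2.1.1.2 (add ~~(P & T), ~(R & (~S -> T))):
                ~~(P & T): α-rule — add P, T.
                ~(R & (~S -> T)): β-rule — branch into ~R  //  ~(~S -> T).
                  branch 2.1.1.2.1 (add ~R):
                    ○ open, literals {P=true, Q=false, R=false, S=true, T=true}.
                  branch 2.1.1.2.2 (add ~(~S -> T)):
                    ~(~S -> T): α-rule — add ~S, ~T.
                    × closes — contains both S and ~S.
          branch 2.1.2 (add P):
            (~(P & T) <-> (R & (~S -> T))): β-rule — branch into ~(P & T), (R & (~S -> T))  //  ~~(P & T), ~(R & (~S -> T)).
              branch 2.1.2.1 (add ~(P & T), (R & (~S -> T))):
                (R & (~S -> T)): α-rule — add R, (~S -> T).
                ~(P & T): β-rule — branch into ~P  //  ~T.
                  branch 2.1.2.1.1 (add ~P):
                    × closes — contains both P and ~P.
                  branch 2.1.2.1.2 (add ~T):
                    (~S -> T): β-rule — branch into ~~S  //  T.
                      branch 2.1.2.1.2.1 (add ~~S):
                        ○ open, literals {P=true, Q=false, R=true, S=true, T=false}.
                      branch 2.1.2.1.2.2 (add T):
                        × closes — contains both T and ~T.
              branch 2.1.2.2 (add ~~(P & T), ~(R & (~S -> T))):
                ~~(P & T): α-rule — add P, T.
                ~(R & (~S -> T)): β-rule — branch into ~R  //  ~(~S -> T).
                  branch 2.1.2.2.1 (add ~R):
                    ○ open, literals {P=true, Q=false, R=false, T=true}.
                  branch 2.1.2.2.2 (add ~(~S -> T)):
                    ~(~S -> T): α-rule — add ~S, ~T.
                    × closes — contains both T and ~T.
      branch 2.2 (add ~(~(P & T) <-> (R & (~S -> T))), ~~Q):
        (S | P): β-rule — branch into S  //  P.
          branch 2.2.1 (add S):
            ~(~(P & T) <-> (R & (~S -> T))): β-rule — branch into ~(P & T), ~(R & (~S -> T))  //  ~~(P & T), (R & (~S -> T)).
              branch 2.2.1.1 (add ~(P & T), ~(R & (~S -> T))):
                ~(P & T): β-rule — branch into ~P  //  ~T.
                  branch 2.2.1.1.1 (add ~P):
                    ~(R & (~S -> T)): β-rule — branch into ~R  //  ~(~S -> T).
                      branch 2.2.1.1.1.1 (add ~R):
                        ○ open, literals {P=false, Q=true, R=false, S=true}.
                      branch 2.2.1.1.1.2 (add ~(~S -> T)):
                        ~(~S -> T): α-rule — add ~S, ~T.
                        × closes — contains both S and ~S.
                  branch 2.2.1.1.2 (add ~T):
                    ~(R & (~S -> T)): β-rule — branch into ~R  //  ~(~S -> T).
                      branch 2.2.1.1.2.1 (add ~R):
                        ○ open, literals {Q=true, R=false, S=true, T=false}.
                      branch 2.2.1.1.2.2 (add ~(~S -> T)):
                        ~(~S -> T): α-rule — add ~S, ~T.
                        × closes — contains both S and ~S.
              branch 2.2.1.2 (add ~~(P & T), (R & (~S -> T))):
                ~~(P & T): α-rule — add P, T.
                (R & (~S -> T)): α-rule — add R, (~S -> T).
                (~S -> T): β-rule — branch into ~~S  //  T.
                  branch 2.2.1.2.1 (add ~~S):
                    ○ open, literals {P=true, Q=true, R=true, S=true, T=true}.
                  branch 2.2.1.2.2 (add T):
                    ○ open, literals {P=true, Q=true, R=true, S=true, T=true}.
          branch 2.2.2 (add P):
            ~(~(P & T) <-> (R & (~S -> T))): β-rule — branch into ~(P & T), ~(R & (~S -> T))  //  ~~(P & T), (R & (~S -> T)).
              branch 2.2.2.1 (add ~(P & T), ~(R & (~S -> T))):
                ~(P & T): β-rule — branch into ~P  //  ~T.
                  branch 2.2.2.1.1 (add ~P):
                    × closes — contains both P and ~P.
                  branch 2.2.2.1.2 (add ~T):
                    ~(R & (~S -> T)): β-rule — branch into ~R  //  ~(~S -> T).
                      branch 2.2.2.1.2.1 (add ~R):
                        ○ open, literals {P=true, Q=true, R=false, T=false}.
                      branch 2.2.2.1.2.2 (add ~(~S -> T)):
                        ~(~S -> T): α-rule — add ~S, ~T.
                        ○ open, literals {P=true, Q=true, S=false, T=false}.
              branch 2.2.2.2 (add ~~(P & T), (R & (~S -> T))):
                ~~(P & T): α-rule — add P, T.
                (R & (~S -> T)): α-rule — add R, (~S -> T).
                (~S -> T): β-rule — branch into ~~S  //  T.
                  branch 2.2.2.2.1 (add ~~S):
                    ○ open, literals {P=true, Q=true, R=true, S=true, T=true}.
                  branch 2.2.2.2.2 (add T):
                    ○ open, literals {P=true, Q=true, R=true, T=true}.
8 branches closed, 15 open.
An open branch gives a satisfying assignment: R=false, S=false, T=false.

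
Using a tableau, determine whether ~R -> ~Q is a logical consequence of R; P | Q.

Yes

Initial set: {R; (P | Q); ~(~R -> ~Q)}.
~(~R -> ~Q): α-rule — add ~R, ~~Q.
× closes — contains both R and ~R.
All 1 branch closes.
Every branch closed, so the premises entail the conclusion.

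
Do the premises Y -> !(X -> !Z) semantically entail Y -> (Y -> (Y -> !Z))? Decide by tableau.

No

Initial set: {(Y -> !(X -> !Z)); !(Y -> (Y -> (Y -> !Z)))}.
!(Y -> (Y -> (Y -> !Z))): α-rule — add Y, !(Y -> (Y -> !Z)).
!(Y -> (Y -> !Z)): α-rule — add Y, !(Y -> !Z).
!(Y -> !Z): α-rule — add Y, !!Z.
(Y -> !(X -> !Z)): β-rule — branch into !Y  //  !(X -> !Z).
  branch 1 (add !Y):
    × closes — contains both Y and !Y.
  branch 2 (add !(X -> !Z)):
    !(X -> !Z): α-rule — add X, !!Z.
    ○ open, literals {X=true, Y=true, Z=true}.
1 branch closed, 1 open.
An open branch gives a countermodel: X=true, Y=true, Z=true (unmentioned atoms arbitrary); the premises hold there but the conclusion fails.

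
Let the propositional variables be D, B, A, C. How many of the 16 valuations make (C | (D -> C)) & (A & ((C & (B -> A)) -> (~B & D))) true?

Initial set: {((C | (D -> C)) & (A & ((C & (B -> A)) -> (~B & D))))}.
((C | (D -> C)) & (A & ((C & (B -> A)) -> (~B & D)))): α-rule — add (C | (D -> C)), (A & ((C & (B -> A)) -> (~B & D))).
(A & ((C & (B -> A)) -> (~B & D))): α-rule — add A, ((C & (B -> A)) -> (~B & D)).
(C | (D -> C)): β-rule — branch into C  //  (D -> C).
  branch 1 (add C):
    ((C & (B -> A)) -> (~B & D)): β-rule — branch into ~(C & (B -> A))  //  (~B & D).
      branch 1.1 (add ~(C & (B -> A))):
        ~(C & (B -> A)): β-rule — branch into ~C  //  ~(B -> A).
          branch 1.1.1 (add ~C):
            × closes — contains both C and ~C.
          branch 1.1.2 (add ~(B -> A)):
            ~(B -> A): α-rule — add B, ~A.
            × closes — contains both A and ~A.
      branch 1.2 (add (~B & D)):
        (~B & D): α-rule — add ~B, D.
        ○ open, literals {A=true, B=false, C=true, D=true}.
  branch 2 (add (D -> C)):
    ((C & (B -> A)) -> (~B & D)): β-rule — branch into ~(C & (B -> A))  //  (~B & D).
      branch 2.1 (add ~(C & (B -> A))):
        (D -> C): β-rule — branch into ~D  //  C.
          branch 2.1.1 (add ~D):
            ~(C & (B -> A)): β-rule — branch into ~C  //  ~(B -> A).
              branch 2.1.1.1 (add ~C):
                ○ open, literals {A=true, C=false, D=false}.
              branch 2.1.1.2 (add ~(B -> A)):
                ~(B -> A): α-rule — add B, ~A.
                × closes — contains both A and ~A.
          branch 2.1.2 (add C):
            ~(C & (B -> A)): β-rule — branch into ~C  //  ~(B -> A).
              branch 2.1.2.1 (add ~C):
                × closes — contains both C and ~C.
              branch 2.1.2.2 (add ~(B -> A)):
                ~(B -> A): α-rule — add B, ~A.
                × closes — contains both A and ~A.
      branch 2.2 (add (~B & D)):
        (~B & D): α-rule — add ~B, D.
        (D -> C): β-rule — branch into ~D  //  C.
          branch 2.2.1 (add ~D):
            × closes — contains both D and ~D.
          branch 2.2.2 (add C):
            ○ open, literals {A=true, B=false, C=true, D=true}.
6 branches closed, 3 open.
Each open branch fixes some atoms; the unmentioned ones are free. Counting distinct full assignments: branch {A=true, B=false, C=true, D=true} (none free) contributes 1 new; branch {A=true, C=false, D=false} (B) contributes 2 new; branch {A=true, B=false, C=true, D=true} (none free) contributes 0 new. Total: 3.

3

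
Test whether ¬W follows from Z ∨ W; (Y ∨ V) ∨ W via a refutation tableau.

Initial set: {(Z ∨ W); ((Y ∨ V) ∨ W); ¬¬W}.
(Z ∨ W): β-rule — branch into Z  //  W.
  branch 1 (add Z):
    ((Y ∨ V) ∨ W): β-rule — branch into (Y ∨ V)  //  W.
      branch 1.1 (add (Y ∨ V)):
        (Y ∨ V): β-rule — branch into Y  //  V.
          branch 1.1.1 (add Y):
            ○ open, literals {W=1, Y=1, Z=1}.
          branch 1.1.2 (add V):
            ○ open, literals {V=1, W=1, Z=1}.
      branch 1.2 (add W):
        ○ open, literals {W=1, Z=1}.
  branch 2 (add W):
    ((Y ∨ V) ∨ W): β-rule — branch into (Y ∨ V)  //  W.
      branch 2.1 (add (Y ∨ V)):
        (Y ∨ V): β-rule — branch into Y  //  V.
          branch 2.1.1 (add Y):
            ○ open, literals {W=1, Y=1}.
          branch 2.1.2 (add V):
            ○ open, literals {V=1, W=1}.
      branch 2.2 (add W):
        ○ open, literals {W=1}.
0 branches closed, 6 open.
An open branch gives a countermodel: W=1, Y=1, Z=1 (unmentioned atoms arbitrary); the premises hold there but the conclusion fails.

No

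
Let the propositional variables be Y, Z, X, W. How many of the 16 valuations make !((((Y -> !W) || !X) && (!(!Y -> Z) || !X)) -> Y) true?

6

Initial set: {!((((Y -> !W) || !X) && (!(!Y -> Z) || !X)) -> Y)}.
!((((Y -> !W) || !X) && (!(!Y -> Z) || !X)) -> Y): α-rule — add (((Y -> !W) || !X) && (!(!Y -> Z) || !X)), !Y.
(((Y -> !W) || !X) && (!(!Y -> Z) || !X)): α-rule — add ((Y -> !W) || !X), (!(!Y -> Z) || !X).
((Y -> !W) || !X): β-rule — branch into (Y -> !W)  //  !X.
  branch 1 (add (Y -> !W)):
    (!(!Y -> Z) || !X): β-rule — branch into !(!Y -> Z)  //  !X.
      branch 1.1 (add !(!Y -> Z)):
        !(!Y -> Z): α-rule — add !Y, !Z.
        (Y -> !W): β-rule — branch into !Y  //  !W.
          branch 1.1.1 (add !Y):
            ○ open, literals {Y=0, Z=0}.
          branch 1.1.2 (add !W):
            ○ open, literals {W=0, Y=0, Z=0}.
      branch 1.2 (add !X):
        (Y -> !W): β-rule — branch into !Y  //  !W.
          branch 1.2.1 (add !Y):
            ○ open, literals {X=0, Y=0}.
          branch 1.2.2 (add !W):
            ○ open, literals {W=0, X=0, Y=0}.
  branch 2 (add !X):
    (!(!Y -> Z) || !X): β-rule — branch into !(!Y -> Z)  //  !X.
      branch 2.1 (add !(!Y -> Z)):
        !(!Y -> Z): α-rule — add !Y, !Z.
        ○ open, literals {X=0, Y=0, Z=0}.
      branch 2.2 (add !X):
        ○ open, literals {X=0, Y=0}.
0 branches closed, 6 open.
Each open branch fixes some atoms; the unmentioned ones are free. Counting distinct full assignments: branch {Y=0, Z=0} (X, W) contributes 4 new; branch {W=0, Y=0, Z=0} (X) contributes 0 new; branch {X=0, Y=0} (Z, W) contributes 2 new; branch {W=0, X=0, Y=0} (Z) contributes 0 new; branch {X=0, Y=0, Z=0} (W) contributes 0 new; branch {X=0, Y=0} (Z, W) contributes 0 new. Total: 6.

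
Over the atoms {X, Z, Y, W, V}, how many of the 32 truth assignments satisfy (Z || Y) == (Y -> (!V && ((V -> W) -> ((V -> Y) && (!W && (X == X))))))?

12

Initial set: {T ((Z || Y) == (Y -> (!V && ((V -> W) -> ((V -> Y) && (!W && (X == X)))))))}.
T ((Z || Y) == (Y -> (!V && ((V -> W) -> ((V -> Y) && (!W && (X == X))))))): β-rule — branch into T (Z || Y), T (Y -> (!V && ((V -> W) -> ((V -> Y) && (!W && (X == X))))))  //  F (Z || Y), F (Y -> (!V && ((V -> W) -> ((V -> Y) && (!W && (X == X)))))).
  branch 1 (add T (Z || Y), T (Y -> (!V && ((V -> W) -> ((V -> Y) && (!W && (X == X))))))):
    T (Z || Y): β-rule — branch into T Z  //  T Y.
      branch 1.1 (add T Z):
        T (Y -> (!V && ((V -> W) -> ((V -> Y) && (!W && (X == X)))))): β-rule — branch into F Y  //  T (!V && ((V -> W) -> ((V -> Y) && (!W && (X == X))))).
          branch 1.1.1 (add F Y):
            ○ open, literals {Y=false, Z=true}.
          branch 1.1.2 (add T (!V && ((V -> W) -> ((V -> Y) && (!W && (X == X)))))):
            T (!V && ((V -> W) -> ((V -> Y) && (!W && (X == X))))): α-rule — add T !V, T ((V -> W) -> ((V -> Y) && (!W && (X == X)))).
            T ((V -> W) -> ((V -> Y) && (!W && (X == X)))): β-rule — branch into F (V -> W)  //  T ((V -> Y) && (!W && (X == X))).
              branch 1.1.2.1 (add F (V -> W)):
                F (V -> W): α-rule — add T V, F W.
                × closes — contains both V and !V.
              branch 1.1.2.2 (add T ((V -> Y) && (!W && (X == X)))):
                T ((V -> Y) && (!W && (X == X))): α-rule — add T (V -> Y), T (!W && (X == X)).
                T (!W && (X == X)): α-rule — add T !W, T (X == X).
                T (V -> Y): β-rule — branch into F V  //  T Y.
                  branch 1.1.2.2.1 (add F V):
                    T (X == X): β-rule — branch into T X, T X  //  F X, F X.
                      branch 1.1.2.2.1.1 (add T X, T X):
                        ○ open, literals {V=false, W=false, X=true, Z=true}.
                      branch 1.1.2.2.1.2 (add F X, F X):
                        ○ open, literals {V=false, W=false, X=false, Z=true}.
                  branch 1.1.2.2.2 (add T Y):
                    T (X == X): β-rule — branch into T X, T X  //  F X, F X.
                      branch 1.1.2.2.2.1 (add T X, T X):
                        ○ open, literals {V=false, W=false, X=true, Y=true, Z=true}.
                      branch 1.1.2.2.2.2 (add F X, F X):
                        ○ open, literals {V=false, W=false, X=false, Y=true, Z=true}.
      branch 1.2 (add T Y):
        T (Y -> (!V && ((V -> W) -> ((V -> Y) && (!W && (X == X)))))): β-rule — branch into F Y  //  T (!V && ((V -> W) -> ((V -> Y) && (!W && (X == X))))).
          branch 1.2.1 (add F Y):
            × closes — contains both Y and !Y.
          branch 1.2.2 (add T (!V && ((V -> W) -> ((V -> Y) && (!W && (X == X)))))):
            T (!V && ((V -> W) -> ((V -> Y) && (!W && (X == X))))): α-rule — add T !V, T ((V -> W) -> ((V -> Y) && (!W && (X == X)))).
            T ((V -> W) -> ((V -> Y) && (!W && (X == X)))): β-rule — branch into F (V -> W)  //  T ((V -> Y) && (!W && (X == X))).
              branch 1.2.2.1 (add F (V -> W)):
                F (V -> W): α-rule — add T V, F W.
                × closes — contains both V and !V.
              branch 1.2.2.2 (add T ((V -> Y) && (!W && (X == X)))):
                T ((V -> Y) && (!W && (X == X))): α-rule — add T (V -> Y), T (!W && (X == X)).
                T (!W && (X == X)): α-rule — add T !W, T (X == X).
                T (V -> Y): β-rule — branch into F V  //  T Y.
                  branch 1.2.2.2.1 (add F V):
                    T (X == X): β-rule — branch into T X, T X  //  F X, F X.
                      branch 1.2.2.2.1.1 (add T X, T X):
                        ○ open, literals {V=false, W=false, X=true, Y=true}.
                      branch 1.2.2.2.1.2 (add F X, F X):
                        ○ open, literals {V=false, W=false, X=false, Y=true}.
                  branch 1.2.2.2.2 (add T Y):
                    T (X == X): β-rule — branch into T X, T X  //  F X, F X.
                      branch 1.2.2.2.2.1 (add T X, T X):
                        ○ open, literals {V=false, W=false, X=true, Y=true}.
                      branch 1.2.2.2.2.2 (add F X, F X):
                        ○ open, literals {V=false, W=false, X=false, Y=true}.
  branch 2 (add F (Z || Y), F (Y -> (!V && ((V -> W) -> ((V -> Y) && (!W && (X == X))))))):
    F (Z || Y): α-rule — add F Z, F Y.
    F (Y -> (!V && ((V -> W) -> ((V -> Y) && (!W && (X == X)))))): α-rule — add T Y, F (!V && ((V -> W) -> ((V -> Y) && (!W && (X == X))))).
    × closes — contains both Y and !Y.
4 branches closed, 9 open.
Each open branch fixes some atoms; the unmentioned ones are free. Counting distinct full assignments: branch {Y=false, Z=true} (X, W, V) contributes 8 new; branch {V=false, W=false, X=true, Z=true} (Y) contributes 1 new; branch {V=false, W=false, X=false, Z=true} (Y) contributes 1 new; branch {V=false, W=false, X=true, Y=true, Z=true} (none free) contributes 0 new; branch {V=false, W=false, X=false, Y=true, Z=true} (none free) contributes 0 new; branch {V=false, W=false, X=true, Y=true} (Z) contributes 1 new; branch {V=false, W=false, X=false, Y=true} (Z) contributes 1 new; branch {V=false, W=false, X=true, Y=true} (Z) contributes 0 new; branch {V=false, W=false, X=false, Y=true} (Z) contributes 0 new. Total: 12.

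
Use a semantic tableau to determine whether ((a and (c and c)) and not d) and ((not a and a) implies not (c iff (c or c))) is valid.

Not valid

Assume the negation and expand:
Initial set: {F (((a and (c and c)) and not d) and ((not a and a) implies not (c iff (c or c))))}.
F (((a and (c and c)) and not d) and ((not a and a) implies not (c iff (c or c)))): β-rule — branch into F ((a and (c and c)) and not d)  //  F ((not a and a) implies not (c iff (c or c))).
  branch 1 (add F ((a and (c and c)) and not d)):
    F ((a and (c and c)) and not d): β-rule — branch into F (a and (c and c))  //  F not d.
      branch 1.1 (add F (a and (c and c))):
        F (a and (c and c)): β-rule — branch into F a  //  F (c and c).
          branch 1.1.1 (add F a):
            ○ open, literals {a=0}.
          branch 1.1.2 (add F (c and c)):
            F (c and c): β-rule — branch into F c  //  F c.
              branch 1.1.2.1 (add F c):
                ○ open, literals {c=0}.
              branch 1.1.2.2 (add F c):
                ○ open, literals {c=0}.
      branch 1.2 (add F not d):
        ○ open, literals {d=1}.
  branch 2 (add F ((not a and a) implies not (c iff (c or c)))):
    F ((not a and a) implies not (c iff (c or c))): α-rule — add T (not a and a), F not (c iff (c or c)).
    T (not a and a): α-rule — add T not a, T a.
    × closes — contains both a and not a.
1 branch closed, 4 open.
An open branch gives a countermodel: a=0 (unmentioned atoms arbitrary); under it the original formula is false.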